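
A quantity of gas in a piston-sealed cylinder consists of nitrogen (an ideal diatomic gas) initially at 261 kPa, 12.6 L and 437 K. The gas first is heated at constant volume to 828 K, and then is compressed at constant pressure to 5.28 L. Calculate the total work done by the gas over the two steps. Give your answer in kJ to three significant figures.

Step 1 (isochoric): W = 0 (constant volume).
After step 1: P = 494.5 kPa (V unchanged).
Step 2 (isobaric): W = PΔV = (494.5 kPa)(5.28 − 12.6 L) = -3620 J.
W_total = 0 − 3620 = -3620 J.

W_total ≈ -3.62 kJ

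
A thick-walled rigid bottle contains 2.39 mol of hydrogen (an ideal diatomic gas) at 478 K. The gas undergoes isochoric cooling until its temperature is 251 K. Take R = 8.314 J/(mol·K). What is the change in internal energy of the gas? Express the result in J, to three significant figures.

Constant volume ⇒ W = 0, so Q = ΔU = nCᵥΔT with Cᵥ = 5R/2 = 20.79 J/(mol·K).
ΔU = (2.39)(20.79)(251 − 478) = -11276 J.

ΔU ≈ -11300 J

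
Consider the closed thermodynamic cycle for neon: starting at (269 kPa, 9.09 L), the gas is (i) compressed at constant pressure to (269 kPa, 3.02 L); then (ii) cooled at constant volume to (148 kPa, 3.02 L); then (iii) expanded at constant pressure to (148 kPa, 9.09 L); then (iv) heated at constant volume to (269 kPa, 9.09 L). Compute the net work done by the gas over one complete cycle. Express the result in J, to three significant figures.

Constant-volume legs do no work.
W(i) = (269)(3.02 − 9.09) = -1633 J; W(iii) = (148)(9.09 − 3.02) = 898.4 J.
W_net = -1633 + 898.4 = -734.5 J (the counter-clockwise enclosed area).

W_net ≈ -734 J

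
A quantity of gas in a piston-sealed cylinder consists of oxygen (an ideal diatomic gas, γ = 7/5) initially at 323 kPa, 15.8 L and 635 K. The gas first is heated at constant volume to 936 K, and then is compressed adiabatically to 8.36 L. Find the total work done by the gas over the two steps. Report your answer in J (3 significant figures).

W_total ≈ -5450 J

Step 1 (isochoric): W = 0 (constant volume).
After step 1: P = 476.1 kPa (V unchanged).
Step 2 (adiabatic): W = (P₁V₁ − P₂V₂)/(γ−1) = (7522 − 9704)/0.4 = -5453 J.
W_total = 0 − 5453 = -5453 J.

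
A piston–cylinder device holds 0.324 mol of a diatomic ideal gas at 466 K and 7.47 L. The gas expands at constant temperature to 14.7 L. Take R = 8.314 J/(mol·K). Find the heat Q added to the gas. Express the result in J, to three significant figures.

Isothermal ⇒ ΔU = 0, so Q = W = nRT ln(V₂/V₁).
Q = (0.324)(8.314)(466) ln(14.7/7.47) = 1255 × 0.677 = 849.8 J.

Q ≈ 850 J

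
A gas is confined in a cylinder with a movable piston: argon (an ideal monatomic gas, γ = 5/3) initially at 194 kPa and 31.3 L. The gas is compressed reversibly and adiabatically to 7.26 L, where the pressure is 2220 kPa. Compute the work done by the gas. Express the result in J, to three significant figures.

W ≈ -15100 J

Adiabatic: W = (P₁V₁ − P₂V₂)/(γ − 1) with γ = 5/3.
P₁V₁ = 6072 J, P₂V₂ = 16117 J.
W = (6072 − 16117) / 0.6667 = -15067 J.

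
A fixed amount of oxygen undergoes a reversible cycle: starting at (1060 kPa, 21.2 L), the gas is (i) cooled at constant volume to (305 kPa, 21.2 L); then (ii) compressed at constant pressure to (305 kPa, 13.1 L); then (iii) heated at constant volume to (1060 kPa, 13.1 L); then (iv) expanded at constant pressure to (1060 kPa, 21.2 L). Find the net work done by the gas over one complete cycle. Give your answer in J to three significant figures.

Constant-volume legs do no work.
W(ii) = (305)(13.1 − 21.2) = -2470 J; W(iv) = (1060)(21.2 − 13.1) = 8586 J.
W_net = -2470 + 8586 = 6116 J (the clockwise enclosed area).

W_net ≈ 6120 J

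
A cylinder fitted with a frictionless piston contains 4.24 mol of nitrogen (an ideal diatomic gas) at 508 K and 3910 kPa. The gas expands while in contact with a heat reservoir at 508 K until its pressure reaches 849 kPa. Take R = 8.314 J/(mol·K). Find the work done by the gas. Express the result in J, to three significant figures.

W ≈ 27300 J

Isothermal process: W = nRT ln(V₂/V₁) = nRT ln(P₁/P₂).
W = (4.24)(8.314)(508) × ln(3910/849)
  = 17908 × ln(4.605) = 17908 × 1.527
W_by_gas = 27349 J.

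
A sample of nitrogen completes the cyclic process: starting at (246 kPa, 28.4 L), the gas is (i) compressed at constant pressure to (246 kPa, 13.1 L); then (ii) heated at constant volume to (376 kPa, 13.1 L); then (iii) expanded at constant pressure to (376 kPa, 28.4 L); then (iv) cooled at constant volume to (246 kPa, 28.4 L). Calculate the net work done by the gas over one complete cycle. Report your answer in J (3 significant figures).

Constant-volume legs do no work.
W(i) = (246)(13.1 − 28.4) = -3764 J; W(iii) = (376)(28.4 − 13.1) = 5753 J.
W_net = -3764 + 5753 = 1989 J (the clockwise enclosed area).

W_net ≈ 1990 J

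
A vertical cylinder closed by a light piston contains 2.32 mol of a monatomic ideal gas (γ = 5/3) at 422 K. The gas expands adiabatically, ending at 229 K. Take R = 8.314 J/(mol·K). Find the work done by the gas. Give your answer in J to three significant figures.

Adiabatic ⇒ Q = 0, so W_by = −ΔU = nCᵥ(T₁ − T₂).
Cᵥ = 3R/2 = 12.47 J/(mol·K).
W = (2.32)(12.47)(422 − 229) = 5584 J.

W ≈ 5580 J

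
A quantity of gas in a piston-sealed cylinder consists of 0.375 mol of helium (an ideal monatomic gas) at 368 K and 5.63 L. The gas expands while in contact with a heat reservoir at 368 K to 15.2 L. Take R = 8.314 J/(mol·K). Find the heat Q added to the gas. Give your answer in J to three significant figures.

Q ≈ 1140 J

Isothermal ⇒ ΔU = 0, so Q = W = nRT ln(V₂/V₁).
Q = (0.375)(8.314)(368) ln(15.2/5.63) = 1147 × 0.9932 = 1140 J.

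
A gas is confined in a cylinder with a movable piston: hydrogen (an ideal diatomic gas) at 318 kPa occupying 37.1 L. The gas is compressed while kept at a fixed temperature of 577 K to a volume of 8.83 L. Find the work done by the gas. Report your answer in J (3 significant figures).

W ≈ -16900 J

Isothermal: W = nRT ln(V₂/V₁) = P₁V₁ ln(V₂/V₁).
P₁V₁ = (318 kPa)(37.1 L) = 11798 J.
W = 11798 × ln(8.83/37.1) = 11798 × -1.435
W_by_gas = -16935 J.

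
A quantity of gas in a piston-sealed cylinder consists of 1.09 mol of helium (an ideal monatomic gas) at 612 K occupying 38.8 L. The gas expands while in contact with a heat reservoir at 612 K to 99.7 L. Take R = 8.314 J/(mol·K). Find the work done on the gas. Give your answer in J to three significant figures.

Isothermal: W = nRT ln(V₂/V₁).
W = (1.09)(8.314)(612) × ln(99.7/38.8)
  = 5546 × 0.9437
W_by_gas = 5234 J; work on gas = −W_by = -5234 J.

W ≈ -5230 J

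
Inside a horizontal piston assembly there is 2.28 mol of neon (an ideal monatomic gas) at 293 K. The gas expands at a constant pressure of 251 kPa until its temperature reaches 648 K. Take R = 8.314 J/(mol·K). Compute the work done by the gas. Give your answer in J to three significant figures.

W ≈ 6730 J

Isobaric: W = P ΔV = nR ΔT.
W = (2.28)(8.314)(648 − 293) = 6729 J.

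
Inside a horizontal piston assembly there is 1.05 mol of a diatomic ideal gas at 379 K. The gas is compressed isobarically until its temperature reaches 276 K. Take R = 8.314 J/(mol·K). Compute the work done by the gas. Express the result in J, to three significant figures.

Isobaric: W = P ΔV = nR ΔT.
W = (1.05)(8.314)(276 − 379) = -899.2 J.

W ≈ -899 J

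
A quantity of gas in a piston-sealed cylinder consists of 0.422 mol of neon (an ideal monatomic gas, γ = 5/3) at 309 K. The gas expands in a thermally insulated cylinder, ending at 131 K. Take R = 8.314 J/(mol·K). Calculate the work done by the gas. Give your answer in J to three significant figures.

W ≈ 937 J

Adiabatic ⇒ Q = 0, so W_by = −ΔU = nCᵥ(T₁ − T₂).
Cᵥ = 3R/2 = 12.47 J/(mol·K).
W = (0.422)(12.47)(309 − 131) = 936.8 J.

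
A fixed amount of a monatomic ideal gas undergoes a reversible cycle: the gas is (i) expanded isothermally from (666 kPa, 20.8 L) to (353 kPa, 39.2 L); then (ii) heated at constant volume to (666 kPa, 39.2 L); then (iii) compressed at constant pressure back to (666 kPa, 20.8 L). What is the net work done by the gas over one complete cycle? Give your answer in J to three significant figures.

Leg (i): W = PᵢVᵢ ln(V_f/Vᵢ) = (13853) ln(39.2/20.8) = 8779 J.
Leg (ii): W = 0.
Leg (iii): W = PΔV = (666)(20.8 − 39.2) = -12254 J.
W_net = 8779 − 12254 = -3476 J.

W_net ≈ -3480 J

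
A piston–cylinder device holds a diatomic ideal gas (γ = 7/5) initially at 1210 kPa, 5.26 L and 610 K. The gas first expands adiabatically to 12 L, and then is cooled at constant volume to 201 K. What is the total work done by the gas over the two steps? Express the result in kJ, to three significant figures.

Step 1 (adiabatic): W = (P₁V₁ − P₂V₂)/(γ−1) = (6365 − 4576)/0.4 = 4471 J.
Step 2 (isochoric): W = 0 (constant volume).
W_total = 4471 + 0 = 4471 J.

W_total ≈ 4.47 kJ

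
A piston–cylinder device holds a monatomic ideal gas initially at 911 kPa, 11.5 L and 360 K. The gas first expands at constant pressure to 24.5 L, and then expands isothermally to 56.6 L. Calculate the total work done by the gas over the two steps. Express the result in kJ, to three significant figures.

Step 1 (isobaric): W = PΔV = (911 kPa)(24.5 − 11.5 L) = 11843 J.
After step 1: P = 911 kPa, V = 24.5 L, T = 767 K.
Step 2 (isothermal): W = P₁V₁ ln(V₂/V₁) = (22320) ln(56.6/24.5) = 18689 J.
W_total = 11843 + 18689 = 30532 J.

W_total ≈ 30.5 kJ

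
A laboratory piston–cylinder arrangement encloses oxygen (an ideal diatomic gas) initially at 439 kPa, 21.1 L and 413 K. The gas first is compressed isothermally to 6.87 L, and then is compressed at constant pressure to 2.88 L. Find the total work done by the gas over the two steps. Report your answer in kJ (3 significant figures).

Step 1 (isothermal): W = P₁V₁ ln(V₂/V₁) = (9263) ln(6.87/21.1) = -10394 J.
After step 1: P = 1348 kPa, V = 6.87 L, T = 413 K.
Step 2 (isobaric): W = PΔV = (1348 kPa)(2.88 − 6.87 L) = -5380 J.
W_total = -10394 − 5380 = -15774 J.

W_total ≈ -15.8 kJ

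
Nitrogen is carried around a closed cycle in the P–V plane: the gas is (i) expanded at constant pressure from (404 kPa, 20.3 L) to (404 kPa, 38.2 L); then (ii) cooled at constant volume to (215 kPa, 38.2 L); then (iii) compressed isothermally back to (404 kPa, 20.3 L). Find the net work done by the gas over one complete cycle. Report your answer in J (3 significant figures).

Leg (i): W = PΔV = (404)(38.2 − 20.3) = 7232 J.
Leg (ii): W = 0.
Leg (iii): W = PᵢVᵢ ln(V_f/Vᵢ) = (8213) ln(20.3/38.2) = -5192 J.
W_net = 7232 − 5192 = 2039 J.

W_net ≈ 2040 J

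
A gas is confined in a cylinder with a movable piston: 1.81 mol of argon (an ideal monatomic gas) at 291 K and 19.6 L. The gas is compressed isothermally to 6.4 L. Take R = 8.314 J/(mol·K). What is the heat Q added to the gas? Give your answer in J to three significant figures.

Isothermal ⇒ ΔU = 0, so Q = W = nRT ln(V₂/V₁).
Q = (1.81)(8.314)(291) ln(6.4/19.6) = 4379 × -1.119 = -4901 J.

Q ≈ -4900 J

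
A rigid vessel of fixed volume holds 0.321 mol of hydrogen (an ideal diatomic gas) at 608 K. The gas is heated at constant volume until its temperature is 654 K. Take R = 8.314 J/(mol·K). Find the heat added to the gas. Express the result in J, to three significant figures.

Constant volume ⇒ W = 0, so Q = ΔU = nCᵥΔT with Cᵥ = 5R/2 = 20.79 J/(mol·K).
ΔU = (0.321)(20.79)(654 − 608) = 306.9 J.

Q ≈ 307 J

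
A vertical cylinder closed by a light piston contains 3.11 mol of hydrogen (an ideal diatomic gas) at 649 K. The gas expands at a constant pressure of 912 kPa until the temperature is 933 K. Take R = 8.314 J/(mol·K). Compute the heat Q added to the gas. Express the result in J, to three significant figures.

Q ≈ 25700 J

Isobaric: W = nRΔT = (3.11)(8.314)(284) = 7343 J.
ΔU = nCᵥΔT with Cᵥ = 5R/2: ΔU = (3.11)(20.79)(284) = 18358 J.
Q = ΔU + W = 18358 + 7343 = 25701 J.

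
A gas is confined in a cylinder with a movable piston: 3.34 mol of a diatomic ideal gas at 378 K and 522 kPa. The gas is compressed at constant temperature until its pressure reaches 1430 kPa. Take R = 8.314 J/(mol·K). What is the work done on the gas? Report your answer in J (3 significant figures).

W ≈ 10600 J

Isothermal process: W = nRT ln(V₂/V₁) = nRT ln(P₁/P₂).
W = (3.34)(8.314)(378) × ln(522/1430)
  = 10497 × ln(0.365) = 10497 × -1.008
W_by_gas = -10578 J; work on gas = −W_by = 10578 J.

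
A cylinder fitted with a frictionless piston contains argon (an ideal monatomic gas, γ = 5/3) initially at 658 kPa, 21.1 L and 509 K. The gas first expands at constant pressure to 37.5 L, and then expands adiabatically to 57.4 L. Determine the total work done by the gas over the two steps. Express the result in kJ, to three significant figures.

Step 1 (isobaric): W = PΔV = (658 kPa)(37.5 − 21.1 L) = 10791 J.
After step 1: P = 658 kPa, V = 37.5 L, T = 904.6 K.
Step 2 (adiabatic): W = (P₁V₁ − P₂V₂)/(γ−1) = (24675 − 18578)/0.667 = 9145 J.
W_total = 10791 + 9145 = 19936 J.

W_total ≈ 19.9 kJ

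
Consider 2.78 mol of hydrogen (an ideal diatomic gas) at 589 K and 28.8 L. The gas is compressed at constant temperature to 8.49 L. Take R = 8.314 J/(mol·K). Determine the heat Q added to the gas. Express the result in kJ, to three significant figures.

Q ≈ -16.6 kJ

Isothermal ⇒ ΔU = 0, so Q = W = nRT ln(V₂/V₁).
Q = (2.78)(8.314)(589) ln(8.49/28.8) = 13614 × -1.221 = -16629 J.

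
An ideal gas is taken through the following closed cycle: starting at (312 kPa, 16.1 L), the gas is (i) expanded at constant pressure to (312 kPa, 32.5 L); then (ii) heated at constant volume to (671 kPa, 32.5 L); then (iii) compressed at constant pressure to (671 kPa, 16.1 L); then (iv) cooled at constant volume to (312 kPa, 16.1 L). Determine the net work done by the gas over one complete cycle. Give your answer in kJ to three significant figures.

Constant-volume legs do no work.
W(i) = (312)(32.5 − 16.1) = 5117 J; W(iii) = (671)(16.1 − 32.5) = -11004 J.
W_net = 5117 − 11004 = -5888 J (the counter-clockwise enclosed area).

W_net ≈ -5.89 kJ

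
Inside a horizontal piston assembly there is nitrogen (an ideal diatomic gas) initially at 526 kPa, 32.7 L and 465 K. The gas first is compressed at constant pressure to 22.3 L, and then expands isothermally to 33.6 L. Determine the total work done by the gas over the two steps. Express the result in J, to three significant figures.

W_total ≈ -662 J

Step 1 (isobaric): W = PΔV = (526 kPa)(22.3 − 32.7 L) = -5470 J.
After step 1: P = 526 kPa, V = 22.3 L, T = 317.1 K.
Step 2 (isothermal): W = P₁V₁ ln(V₂/V₁) = (11730) ln(33.6/22.3) = 4809 J.
W_total = -5470 + 4809 = -661.9 J.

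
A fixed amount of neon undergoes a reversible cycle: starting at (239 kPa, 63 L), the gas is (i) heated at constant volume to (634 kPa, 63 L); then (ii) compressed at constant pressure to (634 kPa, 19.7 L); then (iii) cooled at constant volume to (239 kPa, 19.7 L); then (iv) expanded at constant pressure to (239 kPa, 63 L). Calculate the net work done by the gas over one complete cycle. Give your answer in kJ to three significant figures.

W_net ≈ -17.1 kJ

Constant-volume legs do no work.
W(ii) = (634)(19.7 − 63) = -27452 J; W(iv) = (239)(63 − 19.7) = 10349 J.
W_net = -27452 + 10349 = -17104 J (the counter-clockwise enclosed area).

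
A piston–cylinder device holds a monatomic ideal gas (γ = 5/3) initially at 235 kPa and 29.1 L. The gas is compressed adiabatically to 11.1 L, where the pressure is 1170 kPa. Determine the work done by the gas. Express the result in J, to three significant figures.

Adiabatic: W = (P₁V₁ − P₂V₂)/(γ − 1) with γ = 5/3.
P₁V₁ = 6838 J, P₂V₂ = 12987 J.
W = (6838 − 12987) / 0.6667 = -9223 J.

W ≈ -9220 J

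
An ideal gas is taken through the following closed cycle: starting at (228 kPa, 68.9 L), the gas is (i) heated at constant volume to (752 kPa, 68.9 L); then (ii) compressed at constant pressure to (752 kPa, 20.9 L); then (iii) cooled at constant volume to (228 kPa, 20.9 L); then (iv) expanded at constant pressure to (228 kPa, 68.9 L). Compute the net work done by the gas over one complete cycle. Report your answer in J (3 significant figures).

W_net ≈ -25200 J

Constant-volume legs do no work.
W(ii) = (752)(20.9 − 68.9) = -36096 J; W(iv) = (228)(68.9 − 20.9) = 10944 J.
W_net = -36096 + 10944 = -25152 J (the counter-clockwise enclosed area).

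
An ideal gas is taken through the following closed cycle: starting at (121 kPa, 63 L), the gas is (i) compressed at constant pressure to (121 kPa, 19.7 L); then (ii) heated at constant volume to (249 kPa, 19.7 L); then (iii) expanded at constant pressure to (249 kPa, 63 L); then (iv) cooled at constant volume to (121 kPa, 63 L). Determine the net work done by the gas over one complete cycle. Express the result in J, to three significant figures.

Constant-volume legs do no work.
W(i) = (121)(19.7 − 63) = -5239 J; W(iii) = (249)(63 − 19.7) = 10782 J.
W_net = -5239 + 10782 = 5542 J (the clockwise enclosed area).

W_net ≈ 5540 J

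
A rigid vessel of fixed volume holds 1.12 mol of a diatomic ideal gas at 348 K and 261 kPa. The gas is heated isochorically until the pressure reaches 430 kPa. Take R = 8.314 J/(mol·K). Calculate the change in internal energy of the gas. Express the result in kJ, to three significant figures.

ΔU ≈ 5.25 kJ

Constant volume ⇒ W = 0, so Q = ΔU = nCᵥΔT with Cᵥ = 5R/2 = 20.79 J/(mol·K).
At constant V, T₂/T₁ = P₂/P₁ ⇒ ΔT = T₁(P₂/P₁ − 1) = 348·(430/261 − 1) = 225.3 K.
ΔU = (1.12)(20.79)(225.3) = 5246 J.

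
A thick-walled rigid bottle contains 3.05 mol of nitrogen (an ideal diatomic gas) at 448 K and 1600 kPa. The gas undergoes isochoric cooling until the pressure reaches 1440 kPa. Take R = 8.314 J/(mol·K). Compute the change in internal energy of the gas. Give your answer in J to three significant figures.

ΔU ≈ -2840 J

Constant volume ⇒ W = 0, so Q = ΔU = nCᵥΔT with Cᵥ = 5R/2 = 20.79 J/(mol·K).
At constant V, T₂/T₁ = P₂/P₁ ⇒ ΔT = T₁(P₂/P₁ − 1) = 448·(1440/1600 − 1) = -44.8 K.
ΔU = (3.05)(20.79)(-44.8) = -2840 J.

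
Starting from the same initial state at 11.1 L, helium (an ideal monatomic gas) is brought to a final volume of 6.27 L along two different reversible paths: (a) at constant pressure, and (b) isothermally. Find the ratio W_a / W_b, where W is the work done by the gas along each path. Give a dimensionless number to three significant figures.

W_a / W_b ≈ 0.762

Path (a) isobaric: W = P₁(V₂ − V₁) → W_a/(P₁V₁) = -0.4351.
Path (b) isothermal: W = P₁V₁ ln(V₂/V₁) → W_b/(P₁V₁) = -0.5712.
W_a / W_b = -0.4351 / -0.5712 = 0.7618.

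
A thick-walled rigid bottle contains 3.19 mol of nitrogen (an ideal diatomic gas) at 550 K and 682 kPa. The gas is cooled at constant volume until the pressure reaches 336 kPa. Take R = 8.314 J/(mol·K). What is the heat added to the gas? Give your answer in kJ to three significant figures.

Q ≈ -18.5 kJ

Constant volume ⇒ W = 0, so Q = ΔU = nCᵥΔT with Cᵥ = 5R/2 = 20.79 J/(mol·K).
At constant V, T₂/T₁ = P₂/P₁ ⇒ ΔT = T₁(P₂/P₁ − 1) = 550·(336/682 − 1) = -279 K.
ΔU = (3.19)(20.79)(-279) = -18501 J.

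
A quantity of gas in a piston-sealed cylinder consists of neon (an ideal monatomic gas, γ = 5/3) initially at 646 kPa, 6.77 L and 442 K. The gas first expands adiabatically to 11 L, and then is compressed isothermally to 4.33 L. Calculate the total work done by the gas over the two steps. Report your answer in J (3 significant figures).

Step 1 (adiabatic): W = (P₁V₁ − P₂V₂)/(γ−1) = (4373 − 3164)/0.667 = 1814 J.
After step 1: P = 287.7 kPa, V = 11 L, T = 319.8 K.
Step 2 (isothermal): W = P₁V₁ ln(V₂/V₁) = (3164) ln(4.33/11) = -2950 J.
W_total = 1814 − 2950 = -1137 J.

W_total ≈ -1140 J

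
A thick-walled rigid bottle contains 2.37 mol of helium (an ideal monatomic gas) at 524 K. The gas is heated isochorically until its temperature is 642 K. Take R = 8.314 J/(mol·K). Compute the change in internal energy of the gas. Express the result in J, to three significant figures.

Constant volume ⇒ W = 0, so Q = ΔU = nCᵥΔT with Cᵥ = 3R/2 = 12.47 J/(mol·K).
ΔU = (2.37)(12.47)(642 − 524) = 3488 J.

ΔU ≈ 3490 J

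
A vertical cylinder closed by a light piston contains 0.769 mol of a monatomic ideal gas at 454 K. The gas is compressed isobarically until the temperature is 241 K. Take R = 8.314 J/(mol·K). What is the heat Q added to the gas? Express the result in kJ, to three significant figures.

Q ≈ -3.40 kJ

Isobaric: W = nRΔT = (0.769)(8.314)(-213) = -1362 J.
ΔU = nCᵥΔT with Cᵥ = 3R/2: ΔU = (0.769)(12.47)(-213) = -2043 J.
Q = ΔU + W = -2043 − 1362 = -3405 J.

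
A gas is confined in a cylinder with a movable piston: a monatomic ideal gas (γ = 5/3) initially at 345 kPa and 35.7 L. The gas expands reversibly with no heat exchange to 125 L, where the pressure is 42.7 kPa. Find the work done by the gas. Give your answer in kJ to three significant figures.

W ≈ 10.5 kJ

Adiabatic: W = (P₁V₁ − P₂V₂)/(γ − 1) with γ = 5/3.
P₁V₁ = 12317 J, P₂V₂ = 5338 J.
W = (12317 − 5338) / 0.6667 = 10469 J.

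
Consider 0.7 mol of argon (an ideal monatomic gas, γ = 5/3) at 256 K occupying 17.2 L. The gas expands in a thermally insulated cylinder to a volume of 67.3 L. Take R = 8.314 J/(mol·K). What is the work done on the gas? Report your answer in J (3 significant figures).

Adiabatic: TV^(γ−1) = const with γ = 5/3.
T₂ = T₁ (V₁/V₂)^(γ−1) = 256 × (17.2/67.3)^0.667 = 256 × 0.4027 = 103.1 K.
W_by = nCᵥ(T₁ − T₂) = (0.7)(12.47)(256 − 103.1) = 1335 J.
Work on gas = −W_by = -1335 J.

W ≈ -1330 J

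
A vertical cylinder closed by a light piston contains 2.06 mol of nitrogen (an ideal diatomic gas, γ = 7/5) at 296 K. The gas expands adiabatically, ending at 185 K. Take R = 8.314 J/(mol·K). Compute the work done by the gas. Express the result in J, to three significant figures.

W ≈ 4750 J

Adiabatic ⇒ Q = 0, so W_by = −ΔU = nCᵥ(T₁ − T₂).
Cᵥ = 5R/2 = 20.79 J/(mol·K).
W = (2.06)(20.79)(296 − 185) = 4753 J.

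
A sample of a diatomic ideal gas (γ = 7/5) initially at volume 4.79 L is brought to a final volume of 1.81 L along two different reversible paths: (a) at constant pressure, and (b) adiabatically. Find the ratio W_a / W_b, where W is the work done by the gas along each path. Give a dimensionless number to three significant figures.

W_a / W_b ≈ 0.523

Path (a) isobaric: W = P₁(V₂ − V₁) → W_a/(P₁V₁) = -0.6221.
Path (b) adiabatic: W = P₁V₁(1 − (V₁/V₂)^(γ−1))/(γ−1) → W_b/(P₁V₁) = -1.19.
W_a / W_b = -0.6221 / -1.19 = 0.5229.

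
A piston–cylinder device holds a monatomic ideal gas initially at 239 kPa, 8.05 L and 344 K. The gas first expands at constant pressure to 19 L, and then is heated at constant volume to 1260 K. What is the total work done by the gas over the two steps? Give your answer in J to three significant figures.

Step 1 (isobaric): W = PΔV = (239 kPa)(19 − 8.05 L) = 2617 J.
Step 2 (isochoric): W = 0 (constant volume).
W_total = 2617 + 0 = 2617 J.

W_total ≈ 2620 J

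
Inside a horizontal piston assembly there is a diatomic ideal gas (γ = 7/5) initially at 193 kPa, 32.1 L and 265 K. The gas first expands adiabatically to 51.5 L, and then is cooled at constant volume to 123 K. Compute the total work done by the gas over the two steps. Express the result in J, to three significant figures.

Step 1 (adiabatic): W = (P₁V₁ − P₂V₂)/(γ−1) = (6195 − 5128)/0.4 = 2668 J.
Step 2 (isochoric): W = 0 (constant volume).
W_total = 2668 + 0 = 2668 J.

W_total ≈ 2670 J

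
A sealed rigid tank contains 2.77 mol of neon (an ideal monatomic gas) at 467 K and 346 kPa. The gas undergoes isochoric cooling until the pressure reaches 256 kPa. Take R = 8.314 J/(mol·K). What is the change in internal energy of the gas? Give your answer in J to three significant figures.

ΔU ≈ -4200 J

Constant volume ⇒ W = 0, so Q = ΔU = nCᵥΔT with Cᵥ = 3R/2 = 12.47 J/(mol·K).
At constant V, T₂/T₁ = P₂/P₁ ⇒ ΔT = T₁(P₂/P₁ − 1) = 467·(256/346 − 1) = -121.5 K.
ΔU = (2.77)(12.47)(-121.5) = -4196 J.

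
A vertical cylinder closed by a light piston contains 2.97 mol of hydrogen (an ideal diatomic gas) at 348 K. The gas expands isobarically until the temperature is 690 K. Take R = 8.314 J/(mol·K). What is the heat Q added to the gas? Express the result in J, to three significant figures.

Isobaric: W = nRΔT = (2.97)(8.314)(342) = 8445 J.
ΔU = nCᵥΔT with Cᵥ = 5R/2: ΔU = (2.97)(20.79)(342) = 21112 J.
Q = ΔU + W = 21112 + 8445 = 29557 J.

Q ≈ 29600 J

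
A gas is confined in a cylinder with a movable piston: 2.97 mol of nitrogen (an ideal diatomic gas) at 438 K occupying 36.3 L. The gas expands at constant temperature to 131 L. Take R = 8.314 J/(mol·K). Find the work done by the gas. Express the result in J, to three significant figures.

Isothermal: W = nRT ln(V₂/V₁).
W = (2.97)(8.314)(438) × ln(131/36.3)
  = 10815 × 1.283
W_by_gas = 13880 J.

W ≈ 13900 J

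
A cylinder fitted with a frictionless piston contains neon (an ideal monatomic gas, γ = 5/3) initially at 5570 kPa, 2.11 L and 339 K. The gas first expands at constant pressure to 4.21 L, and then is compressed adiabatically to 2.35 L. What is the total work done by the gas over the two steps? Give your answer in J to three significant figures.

W_total ≈ -5010 J

Step 1 (isobaric): W = PΔV = (5570 kPa)(4.21 − 2.11 L) = 11697 J.
After step 1: P = 5570 kPa, V = 4.21 L, T = 676.4 K.
Step 2 (adiabatic): W = (P₁V₁ − P₂V₂)/(γ−1) = (23450 − 34590)/0.667 = -16710 J.
W_total = 11697 − 16710 = -5013 J.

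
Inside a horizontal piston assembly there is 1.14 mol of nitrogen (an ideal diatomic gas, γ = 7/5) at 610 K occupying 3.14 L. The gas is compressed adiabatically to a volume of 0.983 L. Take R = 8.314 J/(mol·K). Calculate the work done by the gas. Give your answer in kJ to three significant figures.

Adiabatic: TV^(γ−1) = const with γ = 7/5.
T₂ = T₁ (V₁/V₂)^(γ−1) = 610 × (3.14/0.983)^0.4 = 610 × 1.591 = 970.7 K.
W_by = nCᵥ(T₁ − T₂) = (1.14)(20.79)(610 − 970.7) = -8546 J.

W ≈ -8.55 kJ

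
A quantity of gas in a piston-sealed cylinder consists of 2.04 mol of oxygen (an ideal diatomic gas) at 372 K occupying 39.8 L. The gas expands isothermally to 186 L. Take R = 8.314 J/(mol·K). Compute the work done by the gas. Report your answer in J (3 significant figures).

Isothermal: W = nRT ln(V₂/V₁).
W = (2.04)(8.314)(372) × ln(186/39.8)
  = 6309 × 1.542
W_by_gas = 9728 J.

W ≈ 9730 J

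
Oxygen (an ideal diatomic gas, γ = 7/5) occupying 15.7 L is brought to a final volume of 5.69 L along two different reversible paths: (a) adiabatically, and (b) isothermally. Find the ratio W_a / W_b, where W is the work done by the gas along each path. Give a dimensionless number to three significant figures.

W_a / W_b ≈ 1.23

Path (a) adiabatic: W = P₁V₁(1 − (V₁/V₂)^(γ−1))/(γ−1) → W_a/(P₁V₁) = -1.252.
Path (b) isothermal: W = P₁V₁ ln(V₂/V₁) → W_b/(P₁V₁) = -1.015.
W_a / W_b = -1.252 / -1.015 = 1.233.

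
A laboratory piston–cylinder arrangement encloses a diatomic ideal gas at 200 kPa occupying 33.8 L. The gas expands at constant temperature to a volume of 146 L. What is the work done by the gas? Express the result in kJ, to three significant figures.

Isothermal: W = nRT ln(V₂/V₁) = P₁V₁ ln(V₂/V₁).
P₁V₁ = (200 kPa)(33.8 L) = 6760 J.
W = 6760 × ln(146/33.8) = 6760 × 1.463
W_by_gas = 9891 J.

W ≈ 9.89 kJ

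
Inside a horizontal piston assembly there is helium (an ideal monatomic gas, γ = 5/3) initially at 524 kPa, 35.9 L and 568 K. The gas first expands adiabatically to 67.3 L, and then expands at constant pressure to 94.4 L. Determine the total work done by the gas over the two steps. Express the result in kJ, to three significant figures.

W_total ≈ 14.6 kJ

Step 1 (adiabatic): W = (P₁V₁ − P₂V₂)/(γ−1) = (18812 − 12373)/0.667 = 9658 J.
After step 1: P = 183.8 kPa, V = 67.3 L, T = 373.6 K.
Step 2 (isobaric): W = PΔV = (183.8 kPa)(94.4 − 67.3 L) = 4982 J.
W_total = 9658 + 4982 = 14640 J.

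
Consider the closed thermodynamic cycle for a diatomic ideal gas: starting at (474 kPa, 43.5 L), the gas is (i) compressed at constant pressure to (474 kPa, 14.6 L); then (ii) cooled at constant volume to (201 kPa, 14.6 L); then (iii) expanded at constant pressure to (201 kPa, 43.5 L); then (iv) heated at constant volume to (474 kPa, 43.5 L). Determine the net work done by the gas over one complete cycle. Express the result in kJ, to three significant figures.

Constant-volume legs do no work.
W(i) = (474)(14.6 − 43.5) = -13699 J; W(iii) = (201)(43.5 − 14.6) = 5809 J.
W_net = -13699 + 5809 = -7890 J (the counter-clockwise enclosed area).

W_net ≈ -7.89 kJ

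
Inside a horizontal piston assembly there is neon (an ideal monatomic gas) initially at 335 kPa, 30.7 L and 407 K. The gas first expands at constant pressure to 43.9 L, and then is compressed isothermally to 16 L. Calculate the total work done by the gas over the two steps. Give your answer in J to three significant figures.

Step 1 (isobaric): W = PΔV = (335 kPa)(43.9 − 30.7 L) = 4422 J.
After step 1: P = 335 kPa, V = 43.9 L, T = 582 K.
Step 2 (isothermal): W = P₁V₁ ln(V₂/V₁) = (14706) ln(16/43.9) = -14844 J.
W_total = 4422 − 14844 = -10422 J.

W_total ≈ -10400 J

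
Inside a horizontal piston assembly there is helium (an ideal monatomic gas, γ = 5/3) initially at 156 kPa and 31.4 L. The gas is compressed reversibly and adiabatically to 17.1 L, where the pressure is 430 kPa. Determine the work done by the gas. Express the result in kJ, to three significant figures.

W ≈ -3.68 kJ

Adiabatic: W = (P₁V₁ − P₂V₂)/(γ − 1) with γ = 5/3.
P₁V₁ = 4898 J, P₂V₂ = 7353 J.
W = (4898 − 7353) / 0.6667 = -3682 J.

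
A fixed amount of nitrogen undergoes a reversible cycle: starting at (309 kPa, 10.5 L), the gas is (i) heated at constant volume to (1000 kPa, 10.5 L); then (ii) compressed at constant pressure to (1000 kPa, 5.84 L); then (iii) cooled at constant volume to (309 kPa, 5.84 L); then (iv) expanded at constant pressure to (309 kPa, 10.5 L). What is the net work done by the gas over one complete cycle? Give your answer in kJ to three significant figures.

W_net ≈ -3.22 kJ

Constant-volume legs do no work.
W(ii) = (1000)(5.84 − 10.5) = -4660 J; W(iv) = (309)(10.5 − 5.84) = 1440 J.
W_net = -4660 + 1440 = -3220 J (the counter-clockwise enclosed area).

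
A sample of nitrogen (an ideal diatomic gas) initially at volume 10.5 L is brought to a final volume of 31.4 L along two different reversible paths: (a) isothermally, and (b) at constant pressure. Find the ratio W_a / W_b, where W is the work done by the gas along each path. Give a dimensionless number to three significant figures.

Path (a) isothermal: W = P₁V₁ ln(V₂/V₁) → W_a/(P₁V₁) = 1.095.
Path (b) isobaric: W = P₁(V₂ − V₁) → W_b/(P₁V₁) = 1.99.
W_a / W_b = 1.095 / 1.99 = 0.5503.

W_a / W_b ≈ 0.550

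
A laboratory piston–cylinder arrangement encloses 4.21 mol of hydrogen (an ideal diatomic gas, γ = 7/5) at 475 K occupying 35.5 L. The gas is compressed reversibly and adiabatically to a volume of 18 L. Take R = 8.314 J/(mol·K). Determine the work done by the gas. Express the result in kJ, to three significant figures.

W ≈ -13.0 kJ

Adiabatic: TV^(γ−1) = const with γ = 7/5.
T₂ = T₁ (V₁/V₂)^(γ−1) = 475 × (35.5/18)^0.4 = 475 × 1.312 = 623.3 K.
W_by = nCᵥ(T₁ − T₂) = (4.21)(20.79)(475 − 623.3) = -12974 J.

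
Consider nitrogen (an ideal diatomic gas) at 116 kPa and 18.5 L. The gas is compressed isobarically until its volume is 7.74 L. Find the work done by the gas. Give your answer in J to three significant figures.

Isobaric: W = P ΔV.
W = (116 kPa)(7.74 − 18.5 L) = (116)(-10.76) = -1248 J.

W ≈ -1250 J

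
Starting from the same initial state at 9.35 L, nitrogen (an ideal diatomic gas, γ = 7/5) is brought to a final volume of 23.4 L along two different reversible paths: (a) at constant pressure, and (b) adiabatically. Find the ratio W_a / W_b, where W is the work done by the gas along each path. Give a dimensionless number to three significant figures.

W_a / W_b ≈ 1.96

Path (a) isobaric: W = P₁(V₂ − V₁) → W_a/(P₁V₁) = 1.503.
Path (b) adiabatic: W = P₁V₁(1 − (V₁/V₂)^(γ−1))/(γ−1) → W_b/(P₁V₁) = 0.7679.
W_a / W_b = 1.503 / 0.7679 = 1.957.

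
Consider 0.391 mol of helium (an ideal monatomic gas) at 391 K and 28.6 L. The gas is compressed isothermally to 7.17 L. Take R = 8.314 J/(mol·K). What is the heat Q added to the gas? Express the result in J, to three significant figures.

Q ≈ -1760 J

Isothermal ⇒ ΔU = 0, so Q = W = nRT ln(V₂/V₁).
Q = (0.391)(8.314)(391) ln(7.17/28.6) = 1271 × -1.384 = -1759 J.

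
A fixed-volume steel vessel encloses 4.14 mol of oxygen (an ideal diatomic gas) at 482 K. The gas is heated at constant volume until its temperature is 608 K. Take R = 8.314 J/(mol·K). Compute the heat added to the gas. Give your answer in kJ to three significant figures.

Constant volume ⇒ W = 0, so Q = ΔU = nCᵥΔT with Cᵥ = 5R/2 = 20.79 J/(mol·K).
ΔU = (4.14)(20.79)(608 − 482) = 10842 J.

Q ≈ 10.8 kJ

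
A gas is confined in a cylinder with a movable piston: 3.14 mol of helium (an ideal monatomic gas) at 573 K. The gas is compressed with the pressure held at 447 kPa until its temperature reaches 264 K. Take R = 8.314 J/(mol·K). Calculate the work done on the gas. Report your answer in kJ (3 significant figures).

W ≈ 8.07 kJ

Isobaric: W = P ΔV = nR ΔT.
W = (3.14)(8.314)(264 − 573) = -8067 J.
Work on gas = −W_by = 8067 J.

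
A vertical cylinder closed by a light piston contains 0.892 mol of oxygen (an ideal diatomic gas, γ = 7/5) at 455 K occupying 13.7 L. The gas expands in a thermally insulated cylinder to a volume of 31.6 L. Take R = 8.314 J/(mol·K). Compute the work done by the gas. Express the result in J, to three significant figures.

W ≈ 2400 J

Adiabatic: TV^(γ−1) = const with γ = 7/5.
T₂ = T₁ (V₁/V₂)^(γ−1) = 455 × (13.7/31.6)^0.4 = 455 × 0.7158 = 325.7 K.
W_by = nCᵥ(T₁ − T₂) = (0.892)(20.79)(455 − 325.7) = 2397 J.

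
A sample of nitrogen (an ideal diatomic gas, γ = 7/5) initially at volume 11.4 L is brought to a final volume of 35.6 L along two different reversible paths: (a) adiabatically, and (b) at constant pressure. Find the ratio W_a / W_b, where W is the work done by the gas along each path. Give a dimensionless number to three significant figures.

W_a / W_b ≈ 0.431

Path (a) adiabatic: W = P₁V₁(1 − (V₁/V₂)^(γ−1))/(γ−1) → W_a/(P₁V₁) = 0.9147.
Path (b) isobaric: W = P₁(V₂ − V₁) → W_b/(P₁V₁) = 2.123.
W_a / W_b = 0.9147 / 2.123 = 0.4309.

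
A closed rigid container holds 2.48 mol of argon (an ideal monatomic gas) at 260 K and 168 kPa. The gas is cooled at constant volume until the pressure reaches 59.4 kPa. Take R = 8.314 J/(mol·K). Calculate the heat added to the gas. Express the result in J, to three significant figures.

Q ≈ -5200 J

Constant volume ⇒ W = 0, so Q = ΔU = nCᵥΔT with Cᵥ = 3R/2 = 12.47 J/(mol·K).
At constant V, T₂/T₁ = P₂/P₁ ⇒ ΔT = T₁(P₂/P₁ − 1) = 260·(59.4/168 − 1) = -168.1 K.
ΔU = (2.48)(12.47)(-168.1) = -5198 J.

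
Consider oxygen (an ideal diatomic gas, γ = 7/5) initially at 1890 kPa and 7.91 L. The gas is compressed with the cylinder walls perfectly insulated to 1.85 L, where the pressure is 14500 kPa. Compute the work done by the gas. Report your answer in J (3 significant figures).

W ≈ -29700 J

Adiabatic: W = (P₁V₁ − P₂V₂)/(γ − 1) with γ = 7/5.
P₁V₁ = 14950 J, P₂V₂ = 26825 J.
W = (14950 − 26825) / 0.4 = -29688 J.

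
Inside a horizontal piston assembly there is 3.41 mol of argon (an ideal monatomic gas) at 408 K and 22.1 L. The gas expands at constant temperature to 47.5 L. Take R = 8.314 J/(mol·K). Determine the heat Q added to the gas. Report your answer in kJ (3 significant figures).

Isothermal ⇒ ΔU = 0, so Q = W = nRT ln(V₂/V₁).
Q = (3.41)(8.314)(408) ln(47.5/22.1) = 11567 × 0.7652 = 8851 J.

Q ≈ 8.85 kJ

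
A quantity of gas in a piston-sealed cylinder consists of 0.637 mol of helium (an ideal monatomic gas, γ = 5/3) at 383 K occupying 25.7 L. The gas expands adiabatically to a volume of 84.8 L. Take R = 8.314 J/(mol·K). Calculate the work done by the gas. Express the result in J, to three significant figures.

W ≈ 1670 J

Adiabatic: TV^(γ−1) = const with γ = 5/3.
T₂ = T₁ (V₁/V₂)^(γ−1) = 383 × (25.7/84.8)^0.667 = 383 × 0.4512 = 172.8 K.
W_by = nCᵥ(T₁ − T₂) = (0.637)(12.47)(383 − 172.8) = 1670 J.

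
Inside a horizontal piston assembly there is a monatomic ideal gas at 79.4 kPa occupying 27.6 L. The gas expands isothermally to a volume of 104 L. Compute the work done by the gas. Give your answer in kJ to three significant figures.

Isothermal: W = nRT ln(V₂/V₁) = P₁V₁ ln(V₂/V₁).
P₁V₁ = (79.4 kPa)(27.6 L) = 2191 J.
W = 2191 × ln(104/27.6) = 2191 × 1.327
W_by_gas = 2907 J.

W ≈ 2.91 kJ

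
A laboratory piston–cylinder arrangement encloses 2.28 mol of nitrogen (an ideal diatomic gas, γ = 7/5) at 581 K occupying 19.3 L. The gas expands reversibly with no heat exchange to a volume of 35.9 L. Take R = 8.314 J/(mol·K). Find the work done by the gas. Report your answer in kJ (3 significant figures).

W ≈ 6.05 kJ

Adiabatic: TV^(γ−1) = const with γ = 7/5.
T₂ = T₁ (V₁/V₂)^(γ−1) = 581 × (19.3/35.9)^0.4 = 581 × 0.7802 = 453.3 K.
W_by = nCᵥ(T₁ − T₂) = (2.28)(20.79)(581 − 453.3) = 6053 J.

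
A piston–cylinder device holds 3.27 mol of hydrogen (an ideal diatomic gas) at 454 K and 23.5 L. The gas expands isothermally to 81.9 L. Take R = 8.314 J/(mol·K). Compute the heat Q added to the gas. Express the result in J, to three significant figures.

Isothermal ⇒ ΔU = 0, so Q = W = nRT ln(V₂/V₁).
Q = (3.27)(8.314)(454) ln(81.9/23.5) = 12343 × 1.248 = 15410 J.

Q ≈ 15400 J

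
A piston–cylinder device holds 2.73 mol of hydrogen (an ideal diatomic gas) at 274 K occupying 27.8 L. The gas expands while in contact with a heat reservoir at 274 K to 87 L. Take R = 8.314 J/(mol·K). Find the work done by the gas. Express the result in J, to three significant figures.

W ≈ 7100 J

Isothermal: W = nRT ln(V₂/V₁).
W = (2.73)(8.314)(274) × ln(87/27.8)
  = 6219 × 1.141
W_by_gas = 7095 J.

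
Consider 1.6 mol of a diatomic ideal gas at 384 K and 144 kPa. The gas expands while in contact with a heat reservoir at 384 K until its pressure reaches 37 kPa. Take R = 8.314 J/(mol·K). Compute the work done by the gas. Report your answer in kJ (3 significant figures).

Isothermal process: W = nRT ln(V₂/V₁) = nRT ln(P₁/P₂).
W = (1.6)(8.314)(384) × ln(144/37)
  = 5108 × ln(3.892) = 5108 × 1.359
W_by_gas = 6941 J.

W ≈ 6.94 kJ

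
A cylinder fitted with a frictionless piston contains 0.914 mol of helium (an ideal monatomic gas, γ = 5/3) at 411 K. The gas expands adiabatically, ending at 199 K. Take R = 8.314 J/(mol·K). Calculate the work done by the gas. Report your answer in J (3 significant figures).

Adiabatic ⇒ Q = 0, so W_by = −ΔU = nCᵥ(T₁ − T₂).
Cᵥ = 3R/2 = 12.47 J/(mol·K).
W = (0.914)(12.47)(411 − 199) = 2416 J.

W ≈ 2420 J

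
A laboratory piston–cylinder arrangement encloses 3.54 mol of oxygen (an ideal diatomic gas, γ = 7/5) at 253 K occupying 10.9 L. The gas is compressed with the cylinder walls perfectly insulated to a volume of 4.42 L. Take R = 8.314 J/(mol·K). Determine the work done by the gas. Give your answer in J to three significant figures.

Adiabatic: TV^(γ−1) = const with γ = 7/5.
T₂ = T₁ (V₁/V₂)^(γ−1) = 253 × (10.9/4.42)^0.4 = 253 × 1.435 = 363 K.
W_by = nCᵥ(T₁ − T₂) = (3.54)(20.79)(253 − 363) = -8095 J.

W ≈ -8090 J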